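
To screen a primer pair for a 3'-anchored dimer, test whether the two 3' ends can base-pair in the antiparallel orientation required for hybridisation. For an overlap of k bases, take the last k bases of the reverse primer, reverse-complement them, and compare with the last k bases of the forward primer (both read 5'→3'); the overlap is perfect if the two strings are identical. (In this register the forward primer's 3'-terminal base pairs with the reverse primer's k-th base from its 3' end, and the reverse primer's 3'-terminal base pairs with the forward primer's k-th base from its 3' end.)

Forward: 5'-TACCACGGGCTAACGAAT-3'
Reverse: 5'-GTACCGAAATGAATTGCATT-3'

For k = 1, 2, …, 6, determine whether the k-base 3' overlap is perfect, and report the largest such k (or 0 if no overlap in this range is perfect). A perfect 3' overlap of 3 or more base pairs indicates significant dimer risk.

Longest perfect overlap: 3 complementary base pairs; significant dimer risk (threshold 3).

Last 6 bases (5'→3') — forward …ACGAAT, reverse …TGCATT.
Reverse complement of the reverse primer's last 6 bases: AATGCA; its first k bases are the reverse complement of the reverse primer's last k bases, so a perfect k-base overlap needs the forward primer's last k bases to equal them.
Comparing (forward last k vs required): k=1: T vs A ✗; k=2: AT vs AA ✗; k=3: AAT vs AAT ✓; k=4: GAAT vs AATG ✗; k=5: CGAAT vs AATGC ✗; k=6: ACGAAT vs AATGCA ✗.
Only k = 3 is perfect, so the longest perfect 3' overlap is 3.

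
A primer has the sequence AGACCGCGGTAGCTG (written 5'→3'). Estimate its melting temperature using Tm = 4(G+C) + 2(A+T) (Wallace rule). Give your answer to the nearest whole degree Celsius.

Base counts: A=3, T=2, G=6, C=4 (length 15).
Tm = 2·(3+2) + 4·(6+4) = 2·5 + 4·10 = 10 + 40 = 50°C.

50°C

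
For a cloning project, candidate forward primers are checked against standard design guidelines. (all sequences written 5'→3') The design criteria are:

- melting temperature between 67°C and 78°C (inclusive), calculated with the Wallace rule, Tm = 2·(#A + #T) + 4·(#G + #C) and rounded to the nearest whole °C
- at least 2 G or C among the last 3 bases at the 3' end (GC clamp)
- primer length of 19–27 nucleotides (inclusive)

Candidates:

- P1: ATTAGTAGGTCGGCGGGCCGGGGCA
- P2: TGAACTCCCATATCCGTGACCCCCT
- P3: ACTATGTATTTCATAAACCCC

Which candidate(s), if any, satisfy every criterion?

P2 only.

P1 (25 nt, A=4 T=4 G=12 C=5): Tm = 2·8 + 4·17 = 84°C, outside 67–78°C ✗; 3' end GCA has 2 G/C ✓; length 25 ✓ — fails.
P2 (25 nt, A=5 T=6 G=3 C=11): Tm = 2·11 + 4·14 = 78°C ✓; 3' end CCT has 2 G/C ✓; length 25 ✓ — passes.
P3 (21 nt, A=7 T=7 G=1 C=6): Tm = 2·14 + 4·7 = 56°C, outside 67–78°C ✗; 3' end CCC has 3 G/C ✓; length 21 ✓ — fails.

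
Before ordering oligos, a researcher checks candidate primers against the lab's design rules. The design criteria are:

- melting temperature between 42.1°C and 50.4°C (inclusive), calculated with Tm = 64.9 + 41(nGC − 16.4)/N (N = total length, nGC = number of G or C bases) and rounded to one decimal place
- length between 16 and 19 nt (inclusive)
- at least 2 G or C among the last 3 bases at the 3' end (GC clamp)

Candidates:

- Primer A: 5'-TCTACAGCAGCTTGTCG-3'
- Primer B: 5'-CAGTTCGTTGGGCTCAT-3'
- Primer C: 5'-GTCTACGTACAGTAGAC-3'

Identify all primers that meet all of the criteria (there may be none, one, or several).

Primer A and Primer C.

Primer A (17 nt, A=3 T=5 G=4 C=5): Tm = 64.9 + 41·(9 − 16.4)/17 = 47.1°C ✓; length 17 ✓; 3' end TCG has 2 G/C ✓ — passes.
Primer B (17 nt, A=2 T=6 G=5 C=4): Tm = 64.9 + 41·(9 − 16.4)/17 = 47.1°C ✓; length 17 ✓; 3' end CAT has 1 G/C, need ≥2 ✗ — fails.
Primer C (17 nt, A=5 T=4 G=4 C=4): Tm = 64.9 + 41·(8 − 16.4)/17 = 44.6°C ✓; length 17 ✓; 3' end GAC has 2 G/C ✓ — passes.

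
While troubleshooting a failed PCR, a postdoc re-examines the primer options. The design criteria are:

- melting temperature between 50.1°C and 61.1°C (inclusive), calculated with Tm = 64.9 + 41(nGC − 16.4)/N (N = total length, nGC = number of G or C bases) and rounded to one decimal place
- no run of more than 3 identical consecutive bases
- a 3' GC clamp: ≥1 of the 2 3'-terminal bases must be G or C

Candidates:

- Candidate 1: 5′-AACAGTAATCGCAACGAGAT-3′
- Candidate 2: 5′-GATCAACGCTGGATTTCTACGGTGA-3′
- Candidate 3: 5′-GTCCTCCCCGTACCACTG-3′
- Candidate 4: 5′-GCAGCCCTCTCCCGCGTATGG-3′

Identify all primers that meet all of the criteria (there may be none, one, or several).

Candidate 1 (20 nt, A=9 T=3 G=4 C=4): Tm = 64.9 + 41·(8 − 16.4)/20 = 47.7°C, outside 50.1–61.1°C ✗; longest run = 2 ✓; 3' end AT has 0 G/C, need ≥1 ✗ — fails.
Candidate 2 (25 nt, A=6 T=7 G=7 C=5): Tm = 64.9 + 41·(12 − 16.4)/25 = 57.7°C ✓; longest run = 3 ✓; 3' end GA has 1 G/C ✓ — passes.
Candidate 3 (18 nt, A=2 T=4 G=3 C=9): Tm = 64.9 + 41·(12 − 16.4)/18 = 54.9°C ✓; longest run = 4, exceeds 3 ✗; 3' end TG has 1 G/C ✓ — fails.
Candidate 4 (21 nt, A=2 T=4 G=6 C=9): Tm = 64.9 + 41·(15 − 16.4)/21 = 62.2°C, outside 50.1–61.1°C ✗; longest run = 3 ✓; 3' end GG has 2 G/C ✓ — fails.

Candidate 2 only.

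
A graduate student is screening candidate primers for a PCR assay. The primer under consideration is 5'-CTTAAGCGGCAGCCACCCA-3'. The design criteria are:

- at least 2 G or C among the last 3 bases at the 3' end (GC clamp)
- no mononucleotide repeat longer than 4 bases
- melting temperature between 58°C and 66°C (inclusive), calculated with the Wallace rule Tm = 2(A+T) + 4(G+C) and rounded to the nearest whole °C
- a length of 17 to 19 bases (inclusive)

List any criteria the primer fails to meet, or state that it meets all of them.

Base counts: A=5, T=2, G=4, C=8 (length 19).
GC clamp: 3' end CCA has 2 G/C ✓
homopolymer run: longest run = 3 ✓
Tm: Tm = 2·7 + 4·12 = 62°C ✓
length: length 19 ✓

Meets all criteria.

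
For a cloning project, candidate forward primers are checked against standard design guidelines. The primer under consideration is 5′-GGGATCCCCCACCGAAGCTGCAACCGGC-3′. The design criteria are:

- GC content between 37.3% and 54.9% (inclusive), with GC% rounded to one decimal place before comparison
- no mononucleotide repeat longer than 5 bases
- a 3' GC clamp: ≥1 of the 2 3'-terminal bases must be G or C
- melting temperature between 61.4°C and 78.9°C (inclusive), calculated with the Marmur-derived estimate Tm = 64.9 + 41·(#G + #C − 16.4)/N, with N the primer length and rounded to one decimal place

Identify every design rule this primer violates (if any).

Base counts: A=6, T=2, G=8, C=12 (length 28).
GC content: GC 20/28 = 71.4%, outside 37.3–54.9% ✗
homopolymer run: longest run = 5 ✓
GC clamp: 3' end GC has 2 G/C ✓
Tm: Tm = 64.9 + 41·(20 − 16.4)/28 = 70.2°C ✓

Fails: GC content.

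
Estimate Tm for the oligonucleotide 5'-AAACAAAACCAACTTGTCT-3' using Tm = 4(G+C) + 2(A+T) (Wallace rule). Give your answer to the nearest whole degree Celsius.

Base counts: A=9, T=4, G=1, C=5 (length 19).
Tm = 2·(9+4) + 4·(1+5) = 2·13 + 4·6 = 26 + 24 = 50°C.

50°C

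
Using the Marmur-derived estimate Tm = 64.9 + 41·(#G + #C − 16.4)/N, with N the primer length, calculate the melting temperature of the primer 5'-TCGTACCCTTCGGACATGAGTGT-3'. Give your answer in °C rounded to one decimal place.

57.1°C

Base counts: A=4, T=7, G=6, C=6; G+C = 12, N = 23.
Tm = 64.9 + 41·(12 − 16.4)/23 = 64.9 + -180.40/23 = 57.1°C.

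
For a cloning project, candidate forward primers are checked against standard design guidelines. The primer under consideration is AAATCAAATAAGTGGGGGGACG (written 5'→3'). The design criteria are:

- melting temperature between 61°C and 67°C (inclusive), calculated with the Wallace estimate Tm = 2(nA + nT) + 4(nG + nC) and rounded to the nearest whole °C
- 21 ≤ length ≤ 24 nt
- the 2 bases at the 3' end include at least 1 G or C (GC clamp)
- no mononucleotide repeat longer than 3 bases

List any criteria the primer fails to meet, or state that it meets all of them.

Base counts: A=9, T=3, G=8, C=2 (length 22).
Tm: Tm = 2·12 + 4·10 = 64°C ✓
length: length 22 ✓
GC clamp: 3' end CG has 2 G/C ✓
homopolymer run: longest run = 6, exceeds 3 ✗

Fails: homopolymer run.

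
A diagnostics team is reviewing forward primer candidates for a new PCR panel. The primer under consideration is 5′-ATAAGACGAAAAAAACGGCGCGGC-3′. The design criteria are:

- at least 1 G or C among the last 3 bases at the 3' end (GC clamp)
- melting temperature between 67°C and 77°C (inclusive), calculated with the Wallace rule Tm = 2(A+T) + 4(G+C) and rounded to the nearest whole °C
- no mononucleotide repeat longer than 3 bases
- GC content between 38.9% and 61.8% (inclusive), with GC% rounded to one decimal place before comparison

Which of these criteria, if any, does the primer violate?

Fails: homopolymer run.

Base counts: A=11, T=1, G=7, C=5 (length 24).
GC clamp: 3' end GGC has 3 G/C ✓
Tm: Tm = 2·12 + 4·12 = 72°C ✓
homopolymer run: longest run = 7, exceeds 3 ✗
GC content: GC 12/24 = 50.0% ✓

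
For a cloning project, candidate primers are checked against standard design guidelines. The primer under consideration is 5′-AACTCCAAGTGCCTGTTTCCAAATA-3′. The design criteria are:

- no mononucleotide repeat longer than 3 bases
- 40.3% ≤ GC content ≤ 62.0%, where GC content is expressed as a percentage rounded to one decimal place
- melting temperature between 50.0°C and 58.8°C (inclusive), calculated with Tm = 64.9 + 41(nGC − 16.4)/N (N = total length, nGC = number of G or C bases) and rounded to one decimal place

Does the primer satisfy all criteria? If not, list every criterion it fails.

Fails: GC content.

Base counts: A=8, T=7, G=3, C=7 (length 25).
homopolymer run: longest run = 3 ✓
GC content: GC 10/25 = 40.0%, outside 40.3–62.0% ✗
Tm: Tm = 64.9 + 41·(10 − 16.4)/25 = 54.4°C ✓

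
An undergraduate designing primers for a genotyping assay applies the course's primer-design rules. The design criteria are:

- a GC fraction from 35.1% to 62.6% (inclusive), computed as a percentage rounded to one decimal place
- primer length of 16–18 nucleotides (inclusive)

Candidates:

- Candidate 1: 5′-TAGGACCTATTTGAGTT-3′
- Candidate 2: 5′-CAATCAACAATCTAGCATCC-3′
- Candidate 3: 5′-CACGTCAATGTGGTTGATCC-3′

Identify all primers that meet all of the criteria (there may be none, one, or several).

Candidate 1 only.

Candidate 1 (17 nt, A=4 T=7 G=4 C=2): GC 6/17 = 35.3% ✓; length 17 ✓ — passes.
Candidate 2 (20 nt, A=8 T=4 G=1 C=7): GC 8/20 = 40.0% ✓; length 20, outside 16–18 ✗ — fails.
Candidate 3 (20 nt, A=4 T=6 G=5 C=5): GC 10/20 = 50.0% ✓; length 20, outside 16–18 ✗ — fails.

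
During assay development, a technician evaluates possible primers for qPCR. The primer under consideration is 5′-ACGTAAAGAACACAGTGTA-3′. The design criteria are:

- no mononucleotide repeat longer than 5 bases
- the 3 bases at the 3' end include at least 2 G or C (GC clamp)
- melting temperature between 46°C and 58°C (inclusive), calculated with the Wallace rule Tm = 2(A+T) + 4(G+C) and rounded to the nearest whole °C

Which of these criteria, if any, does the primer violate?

Fails: GC clamp.

Base counts: A=9, T=3, G=4, C=3 (length 19).
homopolymer run: longest run = 3 ✓
GC clamp: 3' end GTA has 1 G/C, need ≥2 ✗
Tm: Tm = 2·12 + 4·7 = 52°C ✓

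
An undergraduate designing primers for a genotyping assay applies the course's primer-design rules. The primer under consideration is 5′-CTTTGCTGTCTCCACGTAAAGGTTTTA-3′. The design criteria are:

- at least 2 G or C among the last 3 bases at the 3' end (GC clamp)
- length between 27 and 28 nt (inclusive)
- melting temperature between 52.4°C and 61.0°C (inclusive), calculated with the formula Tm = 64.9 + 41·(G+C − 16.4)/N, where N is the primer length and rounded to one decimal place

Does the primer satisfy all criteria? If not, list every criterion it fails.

Fails: GC clamp.

Base counts: A=5, T=11, G=5, C=6 (length 27).
GC clamp: 3' end TTA has 0 G/C, need ≥2 ✗
length: length 27 ✓
Tm: Tm = 64.9 + 41·(11 − 16.4)/27 = 56.7°C ✓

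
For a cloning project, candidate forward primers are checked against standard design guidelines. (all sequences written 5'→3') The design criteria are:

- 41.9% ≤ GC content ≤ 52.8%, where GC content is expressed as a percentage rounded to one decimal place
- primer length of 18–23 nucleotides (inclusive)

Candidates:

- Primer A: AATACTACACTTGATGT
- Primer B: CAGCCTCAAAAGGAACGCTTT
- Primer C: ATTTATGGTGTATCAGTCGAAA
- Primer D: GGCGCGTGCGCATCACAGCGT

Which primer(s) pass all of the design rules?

Primer A (17 nt, A=6 T=6 G=2 C=3): GC 5/17 = 29.4%, outside 41.9–52.8% ✗; length 17, outside 18–23 ✗ — fails.
Primer B (21 nt, A=7 T=4 G=4 C=6): GC 10/21 = 47.6% ✓; length 21 ✓ — passes.
Primer C (22 nt, A=7 T=8 G=5 C=2): GC 7/22 = 31.8%, outside 41.9–52.8% ✗; length 22 ✓ — fails.
Primer D (21 nt, A=3 T=3 G=8 C=7): GC 15/21 = 71.4%, outside 41.9–52.8% ✗; length 21 ✓ — fails.

Primer B only.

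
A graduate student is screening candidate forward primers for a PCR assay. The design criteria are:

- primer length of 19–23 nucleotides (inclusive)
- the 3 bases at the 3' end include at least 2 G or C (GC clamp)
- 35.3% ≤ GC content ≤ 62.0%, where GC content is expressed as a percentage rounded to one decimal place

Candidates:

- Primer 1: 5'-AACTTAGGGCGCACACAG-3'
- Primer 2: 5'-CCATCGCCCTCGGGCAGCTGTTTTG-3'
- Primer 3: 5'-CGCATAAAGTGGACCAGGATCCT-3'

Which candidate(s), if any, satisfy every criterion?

Primer 3 only.

Primer 1 (18 nt, A=6 T=2 G=5 C=5): length 18, outside 19–23 ✗; 3' end CAG has 2 G/C ✓; GC 10/18 = 55.6% ✓ — fails.
Primer 2 (25 nt, A=2 T=7 G=7 C=9): length 25, outside 19–23 ✗; 3' end TTG has 1 G/C, need ≥2 ✗; GC 16/25 = 64.0%, outside 35.3–62.0% ✗ — fails.
Primer 3 (23 nt, A=7 T=4 G=6 C=6): length 23 ✓; 3' end CCT has 2 G/C ✓; GC 12/23 = 52.2% ✓ — passes.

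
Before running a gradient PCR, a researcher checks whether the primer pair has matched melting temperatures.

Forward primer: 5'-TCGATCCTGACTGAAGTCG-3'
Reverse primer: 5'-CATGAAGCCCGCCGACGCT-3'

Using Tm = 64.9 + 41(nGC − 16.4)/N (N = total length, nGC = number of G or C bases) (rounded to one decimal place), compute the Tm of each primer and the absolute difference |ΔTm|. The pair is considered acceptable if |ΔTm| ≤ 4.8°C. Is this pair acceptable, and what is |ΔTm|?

|ΔTm| = 6.5°C; the pair is not acceptable.

Forward: G+C = 10, N = 19 → Tm = 64.9 + 41·(10 − 16.4)/19 = 51.1°C.
Reverse: G+C = 13, N = 19 → Tm = 64.9 + 41·(13 − 16.4)/19 = 57.6°C.
|ΔTm| = |51.1 − 57.6| = 6.5°C, > 4.8°C.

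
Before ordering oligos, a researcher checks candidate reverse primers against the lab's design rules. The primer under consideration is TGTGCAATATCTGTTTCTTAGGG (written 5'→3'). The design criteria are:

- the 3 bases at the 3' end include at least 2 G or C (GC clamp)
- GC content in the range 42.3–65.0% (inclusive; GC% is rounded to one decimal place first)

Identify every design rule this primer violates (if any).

Base counts: A=4, T=10, G=6, C=3 (length 23).
GC clamp: 3' end GGG has 3 G/C ✓
GC content: GC 9/23 = 39.1%, outside 42.3–65.0% ✗

Fails: GC content.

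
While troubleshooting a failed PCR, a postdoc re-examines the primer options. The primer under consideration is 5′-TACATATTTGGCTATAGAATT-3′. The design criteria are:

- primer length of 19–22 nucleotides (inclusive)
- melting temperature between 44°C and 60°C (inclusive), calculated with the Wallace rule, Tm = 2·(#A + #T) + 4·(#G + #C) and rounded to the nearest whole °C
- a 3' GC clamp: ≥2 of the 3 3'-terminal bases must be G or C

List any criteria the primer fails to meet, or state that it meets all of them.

Base counts: A=7, T=9, G=3, C=2 (length 21).
length: length 21 ✓
Tm: Tm = 2·16 + 4·5 = 52°C ✓
GC clamp: 3' end ATT has 0 G/C, need ≥2 ✗

Fails: GC clamp.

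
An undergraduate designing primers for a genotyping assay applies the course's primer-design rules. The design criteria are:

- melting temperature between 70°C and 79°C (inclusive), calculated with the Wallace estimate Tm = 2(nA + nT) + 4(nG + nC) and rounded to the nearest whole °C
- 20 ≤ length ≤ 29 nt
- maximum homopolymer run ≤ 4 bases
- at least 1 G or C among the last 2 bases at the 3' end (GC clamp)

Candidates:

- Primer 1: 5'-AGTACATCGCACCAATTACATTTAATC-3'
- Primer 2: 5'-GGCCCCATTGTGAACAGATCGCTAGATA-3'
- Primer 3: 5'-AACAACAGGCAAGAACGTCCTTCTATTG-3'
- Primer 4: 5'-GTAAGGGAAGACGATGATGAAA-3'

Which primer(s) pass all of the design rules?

Primer 1 only.

Primer 1 (27 nt, A=10 T=8 G=2 C=7): Tm = 2·18 + 4·9 = 72°C ✓; length 27 ✓; longest run = 3 ✓; 3' end TC has 1 G/C ✓ — passes.
Primer 2 (28 nt, A=8 T=6 G=7 C=7): Tm = 2·14 + 4·14 = 84°C, outside 70–79°C ✗; length 28 ✓; longest run = 4 ✓; 3' end TA has 0 G/C, need ≥1 ✗ — fails.
Primer 3 (28 nt, A=10 T=6 G=5 C=7): Tm = 2·16 + 4·12 = 80°C, outside 70–79°C ✗; length 28 ✓; longest run = 2 ✓; 3' end TG has 1 G/C ✓ — fails.
Primer 4 (22 nt, A=10 T=3 G=8 C=1): Tm = 2·13 + 4·9 = 62°C, outside 70–79°C ✗; length 22 ✓; longest run = 3 ✓; 3' end AA has 0 G/C, need ≥1 ✗ — fails.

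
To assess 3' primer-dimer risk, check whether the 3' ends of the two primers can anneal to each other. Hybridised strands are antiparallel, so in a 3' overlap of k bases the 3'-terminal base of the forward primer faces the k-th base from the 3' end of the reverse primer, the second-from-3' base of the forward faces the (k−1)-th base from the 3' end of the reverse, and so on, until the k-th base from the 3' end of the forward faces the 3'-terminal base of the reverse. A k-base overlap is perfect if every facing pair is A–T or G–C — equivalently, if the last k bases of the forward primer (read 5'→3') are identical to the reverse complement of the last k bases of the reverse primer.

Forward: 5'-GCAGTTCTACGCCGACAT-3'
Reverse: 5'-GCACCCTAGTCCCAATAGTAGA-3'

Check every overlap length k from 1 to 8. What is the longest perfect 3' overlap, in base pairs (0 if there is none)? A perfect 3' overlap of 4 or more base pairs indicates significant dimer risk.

Longest perfect overlap: 1 complementary base pair; below the dimer-risk threshold (threshold 4).

Last 8 bases (5'→3') — forward …GCCGACAT, reverse …ATAGTAGA.
Reverse complement of the reverse primer's last 8 bases: TCTACTAT; its first k bases are the reverse complement of the reverse primer's last k bases, so a perfect k-base overlap needs the forward primer's last k bases to equal them.
Comparing (forward last k vs required): k=1: T vs T ✓; k=2: AT vs TC ✗; k=3: CAT vs TCT ✗; k=4: ACAT vs TCTA ✗; k=5: GACAT vs TCTAC ✗; k=6: CGACAT vs TCTACT ✗; k=7: CCGACAT vs TCTACTA ✗; k=8: GCCGACAT vs TCTACTAT ✗.
Only k = 1 is perfect, so the longest perfect 3' overlap is 1.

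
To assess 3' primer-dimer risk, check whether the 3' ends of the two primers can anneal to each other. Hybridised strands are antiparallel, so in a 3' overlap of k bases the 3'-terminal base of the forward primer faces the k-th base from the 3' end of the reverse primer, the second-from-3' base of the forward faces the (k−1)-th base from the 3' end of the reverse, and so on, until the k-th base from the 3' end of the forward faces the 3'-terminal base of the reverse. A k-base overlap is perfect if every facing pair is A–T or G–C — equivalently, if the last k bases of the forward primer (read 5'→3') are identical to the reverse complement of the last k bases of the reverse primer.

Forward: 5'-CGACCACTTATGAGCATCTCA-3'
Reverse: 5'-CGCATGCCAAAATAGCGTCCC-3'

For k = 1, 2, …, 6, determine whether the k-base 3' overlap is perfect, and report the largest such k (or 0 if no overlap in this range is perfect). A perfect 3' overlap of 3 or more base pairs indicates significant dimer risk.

Last 6 bases (5'→3') — forward …ATCTCA, reverse …CGTCCC.
Reverse complement of the reverse primer's last 6 bases: GGGACG; its first k bases are the reverse complement of the reverse primer's last k bases, so a perfect k-base overlap needs the forward primer's last k bases to equal them.
Comparing (forward last k vs required): k=1: A vs G ✗; k=2: CA vs GG ✗; k=3: TCA vs GGG ✗; k=4: CTCA vs GGGA ✗; k=5: TCTCA vs GGGAC ✗; k=6: ATCTCA vs GGGACG ✗.
No overlap length from 1 to 6 is perfect, so the longest perfect 3' overlap is 0.

Longest perfect overlap: 0 complementary base pairs; below the dimer-risk threshold (threshold 3).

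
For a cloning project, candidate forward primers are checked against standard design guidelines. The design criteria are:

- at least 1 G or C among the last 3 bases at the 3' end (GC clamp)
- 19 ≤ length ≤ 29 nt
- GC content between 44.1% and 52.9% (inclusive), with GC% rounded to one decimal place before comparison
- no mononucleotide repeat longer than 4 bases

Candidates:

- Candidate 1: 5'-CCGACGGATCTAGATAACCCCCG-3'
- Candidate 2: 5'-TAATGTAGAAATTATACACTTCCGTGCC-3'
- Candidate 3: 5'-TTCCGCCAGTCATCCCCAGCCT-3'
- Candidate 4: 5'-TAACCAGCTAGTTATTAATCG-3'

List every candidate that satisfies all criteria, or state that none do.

Candidate 1 (23 nt, A=6 T=3 G=5 C=9): 3' end CCG has 3 G/C ✓; length 23 ✓; GC 14/23 = 60.9%, outside 44.1–52.9% ✗; longest run = 5, exceeds 4 ✗ — fails.
Candidate 2 (28 nt, A=9 T=9 G=4 C=6): 3' end GCC has 3 G/C ✓; length 28 ✓; GC 10/28 = 35.7%, outside 44.1–52.9% ✗; longest run = 3 ✓ — fails.
Candidate 3 (22 nt, A=3 T=5 G=3 C=11): 3' end CCT has 2 G/C ✓; length 22 ✓; GC 14/22 = 63.6%, outside 44.1–52.9% ✗; longest run = 4 ✓ — fails.
Candidate 4 (21 nt, A=7 T=7 G=3 C=4): 3' end TCG has 2 G/C ✓; length 21 ✓; GC 7/21 = 33.3%, outside 44.1–52.9% ✗; longest run = 2 ✓ — fails.

None of the candidates satisfy all criteria.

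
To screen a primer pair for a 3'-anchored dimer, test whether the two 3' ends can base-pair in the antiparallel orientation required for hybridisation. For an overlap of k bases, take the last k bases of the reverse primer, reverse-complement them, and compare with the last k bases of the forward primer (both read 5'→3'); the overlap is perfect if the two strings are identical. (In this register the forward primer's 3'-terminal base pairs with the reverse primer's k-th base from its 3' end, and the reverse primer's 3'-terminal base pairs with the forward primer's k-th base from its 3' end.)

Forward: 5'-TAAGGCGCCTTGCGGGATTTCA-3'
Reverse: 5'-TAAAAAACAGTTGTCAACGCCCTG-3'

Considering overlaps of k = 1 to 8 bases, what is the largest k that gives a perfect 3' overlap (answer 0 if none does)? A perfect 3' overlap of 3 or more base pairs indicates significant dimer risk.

Longest perfect overlap: 2 complementary base pairs; below the dimer-risk threshold (threshold 3).

Last 8 bases (5'→3') — forward …GGATTTCA, reverse …ACGCCCTG.
Reverse complement of the reverse primer's last 8 bases: CAGGGCGT; its first k bases are the reverse complement of the reverse primer's last k bases, so a perfect k-base overlap needs the forward primer's last k bases to equal them.
Comparing (forward last k vs required): k=1: A vs C ✗; k=2: CA vs CA ✓; k=3: TCA vs CAG ✗; k=4: TTCA vs CAGG ✗; k=5: TTTCA vs CAGGG ✗; k=6: ATTTCA vs CAGGGC ✗; k=7: GATTTCA vs CAGGGCG ✗; k=8: GGATTTCA vs CAGGGCGT ✗.
Only k = 2 is perfect, so the longest perfect 3' overlap is 2.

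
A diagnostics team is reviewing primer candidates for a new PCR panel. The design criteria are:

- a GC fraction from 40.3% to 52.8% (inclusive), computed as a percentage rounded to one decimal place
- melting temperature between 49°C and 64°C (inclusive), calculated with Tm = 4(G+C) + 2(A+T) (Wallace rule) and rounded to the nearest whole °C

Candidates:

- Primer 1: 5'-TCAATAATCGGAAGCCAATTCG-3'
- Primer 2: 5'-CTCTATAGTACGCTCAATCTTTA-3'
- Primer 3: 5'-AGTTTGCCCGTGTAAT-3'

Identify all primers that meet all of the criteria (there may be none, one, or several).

Primer 1 (22 nt, A=8 T=5 G=4 C=5): GC 9/22 = 40.9% ✓; Tm = 2·13 + 4·9 = 62°C ✓ — passes.
Primer 2 (23 nt, A=6 T=9 G=2 C=6): GC 8/23 = 34.8%, outside 40.3–52.8% ✗; Tm = 2·15 + 4·8 = 62°C ✓ — fails.
Primer 3 (16 nt, A=3 T=6 G=4 C=3): GC 7/16 = 43.8% ✓; Tm = 2·9 + 4·7 = 46°C, outside 49–64°C ✗ — fails.

Primer 1 only.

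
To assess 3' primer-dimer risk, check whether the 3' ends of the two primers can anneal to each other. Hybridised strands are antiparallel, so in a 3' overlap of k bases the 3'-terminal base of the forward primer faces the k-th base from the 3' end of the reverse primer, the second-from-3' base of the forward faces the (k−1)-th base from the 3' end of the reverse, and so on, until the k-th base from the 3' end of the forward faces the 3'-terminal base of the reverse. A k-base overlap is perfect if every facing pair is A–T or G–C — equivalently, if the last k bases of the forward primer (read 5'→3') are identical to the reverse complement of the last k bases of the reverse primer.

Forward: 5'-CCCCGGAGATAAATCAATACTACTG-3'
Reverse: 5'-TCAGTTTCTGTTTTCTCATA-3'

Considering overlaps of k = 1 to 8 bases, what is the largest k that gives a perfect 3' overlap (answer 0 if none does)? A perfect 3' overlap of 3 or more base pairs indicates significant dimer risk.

Last 8 bases (5'→3') — forward …TACTACTG, reverse …TTCTCATA.
Reverse complement of the reverse primer's last 8 bases: TATGAGAA; its first k bases are the reverse complement of the reverse primer's last k bases, so a perfect k-base overlap needs the forward primer's last k bases to equal them.
Comparing (forward last k vs required): k=1: G vs T ✗; k=2: TG vs TA ✗; k=3: CTG vs TAT ✗; k=4: ACTG vs TATG ✗; k=5: TACTG vs TATGA ✗; k=6: CTACTG vs TATGAG ✗; k=7: ACTACTG vs TATGAGA ✗; k=8: TACTACTG vs TATGAGAA ✗.
No overlap length from 1 to 8 is perfect, so the longest perfect 3' overlap is 0.

Longest perfect overlap: 0 complementary base pairs; below the dimer-risk threshold (threshold 3).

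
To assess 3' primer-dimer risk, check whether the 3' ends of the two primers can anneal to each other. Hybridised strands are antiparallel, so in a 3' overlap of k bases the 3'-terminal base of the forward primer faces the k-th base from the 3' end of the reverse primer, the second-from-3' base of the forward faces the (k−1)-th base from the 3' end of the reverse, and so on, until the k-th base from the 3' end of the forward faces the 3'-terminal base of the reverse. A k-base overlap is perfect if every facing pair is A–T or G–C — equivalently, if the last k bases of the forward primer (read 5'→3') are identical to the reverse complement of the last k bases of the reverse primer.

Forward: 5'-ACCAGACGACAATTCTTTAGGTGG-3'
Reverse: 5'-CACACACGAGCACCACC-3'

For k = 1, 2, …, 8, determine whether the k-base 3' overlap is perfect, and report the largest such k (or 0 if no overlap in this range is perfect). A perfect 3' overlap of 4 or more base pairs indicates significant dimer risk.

Longest perfect overlap: 5 complementary base pairs; significant dimer risk (threshold 4).

Last 8 bases (5'→3') — forward …TTAGGTGG, reverse …GCACCACC.
Reverse complement of the reverse primer's last 8 bases: GGTGGTGC; its first k bases are the reverse complement of the reverse primer's last k bases, so a perfect k-base overlap needs the forward primer's last k bases to equal them.
Comparing (forward last k vs required): k=1: G vs G ✓; k=2: GG vs GG ✓; k=3: TGG vs GGT ✗; k=4: GTGG vs GGTG ✗; k=5: GGTGG vs GGTGG ✓; k=6: AGGTGG vs GGTGGT ✗; k=7: TAGGTGG vs GGTGGTG ✗; k=8: TTAGGTGG vs GGTGGTGC ✗.
Perfect overlaps at k = 1, 2, 5; the largest is 5.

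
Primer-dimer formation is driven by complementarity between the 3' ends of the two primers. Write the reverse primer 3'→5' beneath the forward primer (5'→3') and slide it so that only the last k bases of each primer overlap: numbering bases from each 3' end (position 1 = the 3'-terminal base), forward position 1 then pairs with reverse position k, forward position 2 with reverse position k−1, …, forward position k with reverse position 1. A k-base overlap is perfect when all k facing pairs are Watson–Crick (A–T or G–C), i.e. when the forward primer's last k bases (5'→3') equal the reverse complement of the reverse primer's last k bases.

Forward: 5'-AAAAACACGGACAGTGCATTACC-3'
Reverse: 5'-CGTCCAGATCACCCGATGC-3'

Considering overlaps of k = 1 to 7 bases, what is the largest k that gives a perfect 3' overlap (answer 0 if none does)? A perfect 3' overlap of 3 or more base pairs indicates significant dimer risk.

Longest perfect overlap: 0 complementary base pairs; below the dimer-risk threshold (threshold 3).

Last 7 bases (5'→3') — forward …CATTACC, reverse …CCGATGC.
Reverse complement of the reverse primer's last 7 bases: GCATCGG; its first k bases are the reverse complement of the reverse primer's last k bases, so a perfect k-base overlap needs the forward primer's last k bases to equal them.
Comparing (forward last k vs required): k=1: C vs G ✗; k=2: CC vs GC ✗; k=3: ACC vs GCA ✗; k=4: TACC vs GCAT ✗; k=5: TTACC vs GCATC ✗; k=6: ATTACC vs GCATCG ✗; k=7: CATTACC vs GCATCGG ✗.
No overlap length from 1 to 7 is perfect, so the longest perfect 3' overlap is 0.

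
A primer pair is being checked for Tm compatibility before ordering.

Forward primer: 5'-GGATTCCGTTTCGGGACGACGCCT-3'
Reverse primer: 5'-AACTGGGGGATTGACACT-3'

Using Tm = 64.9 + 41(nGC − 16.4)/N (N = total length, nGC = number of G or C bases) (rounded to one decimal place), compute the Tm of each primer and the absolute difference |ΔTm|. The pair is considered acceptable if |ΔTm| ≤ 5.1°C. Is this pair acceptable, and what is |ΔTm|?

Forward: G+C = 15, N = 24 → Tm = 64.9 + 41·(15 − 16.4)/24 = 62.5°C.
Reverse: G+C = 9, N = 18 → Tm = 64.9 + 41·(9 − 16.4)/18 = 48.0°C.
|ΔTm| = |62.5 − 48.0| = 14.5°C, > 5.1°C.

|ΔTm| = 14.5°C; the pair is not acceptable.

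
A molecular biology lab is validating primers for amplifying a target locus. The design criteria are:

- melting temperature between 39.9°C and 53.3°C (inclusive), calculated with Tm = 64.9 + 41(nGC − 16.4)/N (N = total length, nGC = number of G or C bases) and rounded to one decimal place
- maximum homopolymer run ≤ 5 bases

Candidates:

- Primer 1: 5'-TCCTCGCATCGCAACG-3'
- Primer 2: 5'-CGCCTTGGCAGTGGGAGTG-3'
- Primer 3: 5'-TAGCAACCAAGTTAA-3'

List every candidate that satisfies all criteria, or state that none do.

Primer 1 (16 nt, A=3 T=3 G=3 C=7): Tm = 64.9 + 41·(10 − 16.4)/16 = 48.5°C ✓; longest run = 2 ✓ — passes.
Primer 2 (19 nt, A=2 T=4 G=9 C=4): Tm = 64.9 + 41·(13 − 16.4)/19 = 57.6°C, outside 39.9–53.3°C ✗; longest run = 3 ✓ — fails.
Primer 3 (15 nt, A=7 T=3 G=2 C=3): Tm = 64.9 + 41·(5 − 16.4)/15 = 33.7°C, outside 39.9–53.3°C ✗; longest run = 2 ✓ — fails.

Primer 1 only.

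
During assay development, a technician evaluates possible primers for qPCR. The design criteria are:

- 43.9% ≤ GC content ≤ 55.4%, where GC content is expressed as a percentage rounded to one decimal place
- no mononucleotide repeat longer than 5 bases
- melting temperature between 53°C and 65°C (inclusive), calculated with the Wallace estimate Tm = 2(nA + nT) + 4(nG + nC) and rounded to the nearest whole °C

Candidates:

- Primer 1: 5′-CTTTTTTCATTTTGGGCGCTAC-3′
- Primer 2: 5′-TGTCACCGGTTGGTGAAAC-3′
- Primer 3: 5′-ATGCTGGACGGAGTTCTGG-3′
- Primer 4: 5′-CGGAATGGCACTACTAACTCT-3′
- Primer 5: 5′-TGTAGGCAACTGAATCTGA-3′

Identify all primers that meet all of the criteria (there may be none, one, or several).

Primer 1 (22 nt, A=2 T=11 G=4 C=5): GC 9/22 = 40.9%, outside 43.9–55.4% ✗; longest run = 6, exceeds 5 ✗; Tm = 2·13 + 4·9 = 62°C ✓ — fails.
Primer 2 (19 nt, A=4 T=5 G=6 C=4): GC 10/19 = 52.6% ✓; longest run = 3 ✓; Tm = 2·9 + 4·10 = 58°C ✓ — passes.
Primer 3 (19 nt, A=3 T=5 G=8 C=3): GC 11/19 = 57.9%, outside 43.9–55.4% ✗; longest run = 2 ✓; Tm = 2·8 + 4·11 = 60°C ✓ — fails.
Primer 4 (21 nt, A=6 T=5 G=4 C=6): GC 10/21 = 47.6% ✓; longest run = 2 ✓; Tm = 2·11 + 4·10 = 62°C ✓ — passes.
Primer 5 (19 nt, A=6 T=5 G=5 C=3): GC 8/19 = 42.1%, outside 43.9–55.4% ✗; longest run = 2 ✓; Tm = 2·11 + 4·8 = 54°C ✓ — fails.

Primer 2 and Primer 4.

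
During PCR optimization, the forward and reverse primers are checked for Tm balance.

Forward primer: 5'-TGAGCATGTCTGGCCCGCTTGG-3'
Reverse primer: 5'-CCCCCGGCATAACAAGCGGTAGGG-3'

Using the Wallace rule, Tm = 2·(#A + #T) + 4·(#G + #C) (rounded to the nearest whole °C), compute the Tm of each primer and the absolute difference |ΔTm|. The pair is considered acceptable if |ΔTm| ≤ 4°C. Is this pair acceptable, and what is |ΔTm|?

|ΔTm| = 8°C; the pair is not acceptable.

Forward: A=2 T=6 G=8 C=6 → Tm = 2·8 + 4·14 = 72°C.
Reverse: A=6 T=2 G=8 C=8 → Tm = 2·8 + 4·16 = 80°C.
|ΔTm| = |72 − 80| = 8°C, > 4°C.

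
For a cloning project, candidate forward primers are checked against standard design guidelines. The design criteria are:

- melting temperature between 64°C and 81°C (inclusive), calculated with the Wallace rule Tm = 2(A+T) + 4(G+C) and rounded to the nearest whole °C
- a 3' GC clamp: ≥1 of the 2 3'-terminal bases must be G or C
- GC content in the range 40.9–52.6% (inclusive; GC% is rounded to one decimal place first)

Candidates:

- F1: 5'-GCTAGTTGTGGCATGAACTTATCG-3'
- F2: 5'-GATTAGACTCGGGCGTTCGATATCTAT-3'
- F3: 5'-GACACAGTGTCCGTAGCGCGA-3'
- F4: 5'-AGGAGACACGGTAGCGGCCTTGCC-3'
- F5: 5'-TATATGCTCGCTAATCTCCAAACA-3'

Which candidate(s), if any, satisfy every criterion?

F1 only.

F1 (24 nt, A=5 T=8 G=7 C=4): Tm = 2·13 + 4·11 = 70°C ✓; 3' end CG has 2 G/C ✓; GC 11/24 = 45.8% ✓ — passes.
F2 (27 nt, A=6 T=9 G=7 C=5): Tm = 2·15 + 4·12 = 78°C ✓; 3' end AT has 0 G/C, need ≥1 ✗; GC 12/27 = 44.4% ✓ — fails.
F3 (21 nt, A=5 T=3 G=7 C=6): Tm = 2·8 + 4·13 = 68°C ✓; 3' end GA has 1 G/C ✓; GC 13/21 = 61.9%, outside 40.9–52.6% ✗ — fails.
F4 (24 nt, A=5 T=3 G=9 C=7): Tm = 2·8 + 4·16 = 80°C ✓; 3' end CC has 2 G/C ✓; GC 16/24 = 66.7%, outside 40.9–52.6% ✗ — fails.
F5 (24 nt, A=8 T=7 G=2 C=7): Tm = 2·15 + 4·9 = 66°C ✓; 3' end CA has 1 G/C ✓; GC 9/24 = 37.5%, outside 40.9–52.6% ✗ — fails.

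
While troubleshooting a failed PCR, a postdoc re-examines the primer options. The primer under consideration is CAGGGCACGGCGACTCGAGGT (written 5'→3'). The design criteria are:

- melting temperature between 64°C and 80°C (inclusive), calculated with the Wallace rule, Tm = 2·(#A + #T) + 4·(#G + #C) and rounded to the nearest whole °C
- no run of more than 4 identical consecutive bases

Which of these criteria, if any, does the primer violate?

Meets all criteria.

Base counts: A=4, T=2, G=9, C=6 (length 21).
Tm: Tm = 2·6 + 4·15 = 72°C ✓
homopolymer run: longest run = 3 ✓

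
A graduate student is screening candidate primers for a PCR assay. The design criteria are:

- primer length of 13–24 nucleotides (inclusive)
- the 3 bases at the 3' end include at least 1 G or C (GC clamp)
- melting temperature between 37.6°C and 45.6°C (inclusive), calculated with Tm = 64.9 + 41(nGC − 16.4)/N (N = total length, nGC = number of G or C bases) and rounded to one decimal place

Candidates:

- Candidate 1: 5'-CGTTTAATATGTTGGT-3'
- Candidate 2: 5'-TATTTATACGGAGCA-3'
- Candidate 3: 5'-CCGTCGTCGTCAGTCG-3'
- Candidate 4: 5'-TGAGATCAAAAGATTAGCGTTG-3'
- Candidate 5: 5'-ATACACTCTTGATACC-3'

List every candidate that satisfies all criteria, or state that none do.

Candidate 5 only.

Candidate 1 (16 nt, A=3 T=8 G=4 C=1): length 16 ✓; 3' end GGT has 2 G/C ✓; Tm = 64.9 + 41·(5 − 16.4)/16 = 35.7°C, outside 37.6–45.6°C ✗ — fails.
Candidate 2 (15 nt, A=5 T=5 G=3 C=2): length 15 ✓; 3' end GCA has 2 G/C ✓; Tm = 64.9 + 41·(5 − 16.4)/15 = 33.7°C, outside 37.6–45.6°C ✗ — fails.
Candidate 3 (16 nt, A=1 T=4 G=5 C=6): length 16 ✓; 3' end TCG has 2 G/C ✓; Tm = 64.9 + 41·(11 − 16.4)/16 = 51.1°C, outside 37.6–45.6°C ✗ — fails.
Candidate 4 (22 nt, A=8 T=6 G=6 C=2): length 22 ✓; 3' end TTG has 1 G/C ✓; Tm = 64.9 + 41·(8 − 16.4)/22 = 49.2°C, outside 37.6–45.6°C ✗ — fails.
Candidate 5 (16 nt, A=5 T=5 G=1 C=5): length 16 ✓; 3' end ACC has 2 G/C ✓; Tm = 64.9 + 41·(6 − 16.4)/16 = 38.3°C ✓ — passes.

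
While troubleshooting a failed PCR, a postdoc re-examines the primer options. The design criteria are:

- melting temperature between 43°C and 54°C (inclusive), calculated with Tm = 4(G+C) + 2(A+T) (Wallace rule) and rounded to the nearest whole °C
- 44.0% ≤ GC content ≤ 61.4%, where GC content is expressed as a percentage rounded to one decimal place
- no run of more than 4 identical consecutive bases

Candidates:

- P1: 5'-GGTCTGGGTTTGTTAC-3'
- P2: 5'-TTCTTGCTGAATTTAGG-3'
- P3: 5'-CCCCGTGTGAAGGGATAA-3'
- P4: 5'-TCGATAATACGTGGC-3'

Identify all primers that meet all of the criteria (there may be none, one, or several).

P1 and P4.

P1 (16 nt, A=1 T=7 G=6 C=2): Tm = 2·8 + 4·8 = 48°C ✓; GC 8/16 = 50.0% ✓; longest run = 3 ✓ — passes.
P2 (17 nt, A=3 T=8 G=4 C=2): Tm = 2·11 + 4·6 = 46°C ✓; GC 6/17 = 35.3%, outside 44.0–61.4% ✗; longest run = 3 ✓ — fails.
P3 (18 nt, A=5 T=3 G=6 C=4): Tm = 2·8 + 4·10 = 56°C, outside 43–54°C ✗; GC 10/18 = 55.6% ✓; longest run = 4 ✓ — fails.
P4 (15 nt, A=4 T=4 G=4 C=3): Tm = 2·8 + 4·7 = 44°C ✓; GC 7/15 = 46.7% ✓; longest run = 2 ✓ — passes.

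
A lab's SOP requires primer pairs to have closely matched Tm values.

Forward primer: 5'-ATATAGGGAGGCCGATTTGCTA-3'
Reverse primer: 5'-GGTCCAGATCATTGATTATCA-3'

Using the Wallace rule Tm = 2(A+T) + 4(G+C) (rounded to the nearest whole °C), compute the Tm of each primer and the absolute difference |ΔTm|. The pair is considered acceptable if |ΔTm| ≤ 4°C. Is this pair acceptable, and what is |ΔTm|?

Forward: A=6 T=6 G=7 C=3 → Tm = 2·12 + 4·10 = 64°C.
Reverse: A=6 T=7 G=4 C=4 → Tm = 2·13 + 4·8 = 58°C.
|ΔTm| = |64 − 58| = 6°C, > 4°C.

|ΔTm| = 6°C; the pair is not acceptable.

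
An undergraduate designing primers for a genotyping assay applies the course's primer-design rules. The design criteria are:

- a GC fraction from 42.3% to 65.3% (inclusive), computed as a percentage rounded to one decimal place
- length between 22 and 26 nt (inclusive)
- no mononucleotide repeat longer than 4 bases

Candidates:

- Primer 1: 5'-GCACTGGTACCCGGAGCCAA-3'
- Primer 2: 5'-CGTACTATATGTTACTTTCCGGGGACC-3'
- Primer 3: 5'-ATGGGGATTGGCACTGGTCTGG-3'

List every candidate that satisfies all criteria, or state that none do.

Primer 3 only.

Primer 1 (20 nt, A=5 T=2 G=6 C=7): GC 13/20 = 65.0% ✓; length 20, outside 22–26 ✗; longest run = 3 ✓ — fails.
Primer 2 (27 nt, A=5 T=9 G=6 C=7): GC 13/27 = 48.1% ✓; length 27, outside 22–26 ✗; longest run = 4 ✓ — fails.
Primer 3 (22 nt, A=3 T=6 G=10 C=3): GC 13/22 = 59.1% ✓; length 22 ✓; longest run = 4 ✓ — passes.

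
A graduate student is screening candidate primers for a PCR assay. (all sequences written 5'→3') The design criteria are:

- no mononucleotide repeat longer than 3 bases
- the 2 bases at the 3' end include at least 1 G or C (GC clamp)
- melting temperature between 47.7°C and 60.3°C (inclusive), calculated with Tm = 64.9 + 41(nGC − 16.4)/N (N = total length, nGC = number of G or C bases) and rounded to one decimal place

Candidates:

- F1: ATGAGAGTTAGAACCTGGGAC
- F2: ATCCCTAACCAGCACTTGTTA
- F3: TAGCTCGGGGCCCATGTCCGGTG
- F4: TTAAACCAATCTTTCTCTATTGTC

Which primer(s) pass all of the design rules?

F1 and F4.

F1 (21 nt, A=7 T=4 G=7 C=3): longest run = 3 ✓; 3' end AC has 1 G/C ✓; Tm = 64.9 + 41·(10 − 16.4)/21 = 52.4°C ✓ — passes.
F2 (21 nt, A=6 T=6 G=2 C=7): longest run = 3 ✓; 3' end TA has 0 G/C, need ≥1 ✗; Tm = 64.9 + 41·(9 − 16.4)/21 = 50.5°C ✓ — fails.
F3 (23 nt, A=2 T=5 G=9 C=7): longest run = 4, exceeds 3 ✗; 3' end TG has 1 G/C ✓; Tm = 64.9 + 41·(16 − 16.4)/23 = 64.2°C, outside 47.7–60.3°C ✗ — fails.
F4 (24 nt, A=6 T=11 G=1 C=6): longest run = 3 ✓; 3' end TC has 1 G/C ✓; Tm = 64.9 + 41·(7 − 16.4)/24 = 48.8°C ✓ — passes.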